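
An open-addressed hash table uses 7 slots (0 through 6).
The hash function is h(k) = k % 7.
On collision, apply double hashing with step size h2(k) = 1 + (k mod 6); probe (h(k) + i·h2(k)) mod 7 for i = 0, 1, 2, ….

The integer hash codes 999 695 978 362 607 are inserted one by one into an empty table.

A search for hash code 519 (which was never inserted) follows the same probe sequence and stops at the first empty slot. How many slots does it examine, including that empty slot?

5

999: h=5 => slot 5
695: h=2 => slot 2
978: h=5, h2=1, probe 5,6 => slot 6
362: h=5, h2=3, probe 5,1 => slot 1
607: h=5, h2=2, probe 5,0 => slot 0
Table: [607, 362, 695, _, _, 999, 978]
Lookup 519: h=1, h2=4, probe 1,5,2,6,3 → slot 3 empty, not found.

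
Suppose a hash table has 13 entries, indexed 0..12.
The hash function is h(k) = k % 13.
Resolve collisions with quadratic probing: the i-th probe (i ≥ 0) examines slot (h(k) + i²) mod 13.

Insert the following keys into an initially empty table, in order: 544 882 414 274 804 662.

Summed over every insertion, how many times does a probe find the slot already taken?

544 hashes to 11; slot 11 is free => place at 11.
882 hashes to 11; 11 taken => place at 12.
414 hashes to 11; 11,12 taken => place at 2.
274 hashes to 1; slot 1 is free => place at 1.
804 hashes to 11; 11,12,2 taken => place at 7.
662 hashes to 12; 12 taken => place at 0.
Table: [662, 274, 414, -, -, -, -, 804, -, -, -, 544, 882]

7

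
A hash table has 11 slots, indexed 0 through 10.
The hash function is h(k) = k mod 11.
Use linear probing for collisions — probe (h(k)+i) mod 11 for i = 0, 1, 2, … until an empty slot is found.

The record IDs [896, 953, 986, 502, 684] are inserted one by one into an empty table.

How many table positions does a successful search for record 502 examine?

896: h=5 -> slot 5
953: h=7 -> slot 7
986: h=7, probe 7,8 -> slot 8
502: h=7, probe 7,8,9 -> slot 9
684: h=2 -> slot 2
Table: [-, -, 684, -, -, 896, -, 953, 986, 502, -]
Lookup 502: h=7, probe 7,8,9 → found at 9.

3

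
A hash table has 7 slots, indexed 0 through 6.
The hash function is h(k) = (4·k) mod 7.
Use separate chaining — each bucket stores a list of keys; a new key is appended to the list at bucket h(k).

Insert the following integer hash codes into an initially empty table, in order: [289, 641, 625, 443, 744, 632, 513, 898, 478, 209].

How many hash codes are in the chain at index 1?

Insert 289: h=1, bucket 1 empty -> new chain.
Insert 641: h=2, bucket 2 empty -> new chain.
Insert 625: h=1, bucket 1 nonempty -> append to chain.
Insert 443: h=1, bucket 1 nonempty -> append to chain.
Insert 744: h=1, bucket 1 nonempty -> append to chain.
Insert 632: h=1, bucket 1 nonempty -> append to chain.
Insert 513: h=1, bucket 1 nonempty -> append to chain.
Insert 898: h=1, bucket 1 nonempty -> append to chain.
Insert 478: h=1, bucket 1 nonempty -> append to chain.
Insert 209: h=3, bucket 3 empty -> new chain.
Final buckets:
0: ∅
1: 289 -> 625 -> 443 -> 744 -> 632 -> 513 -> 898 -> 478
2: 641
3: 209
4: ∅
5: ∅
6: ∅

8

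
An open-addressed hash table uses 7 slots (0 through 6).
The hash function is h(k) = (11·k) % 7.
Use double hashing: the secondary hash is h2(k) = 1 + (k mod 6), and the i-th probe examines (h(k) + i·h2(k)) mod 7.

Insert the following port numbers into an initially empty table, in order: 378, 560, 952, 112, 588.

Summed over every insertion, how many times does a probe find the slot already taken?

7

Insert 378: h=0, slot 0 empty => index 0.
Insert 560: h=0, h2=3, slot 0 occupied => index 3.
Insert 952: h=0, h2=5, slot 0 occupied => index 5.
Insert 112: h=0, h2=5, slots 0,5,3 occupied => index 1.
Insert 588: h=0, h2=1, slots 0,1 occupied => index 2.
Table: [378, 112, 588, 560, -, 952, -]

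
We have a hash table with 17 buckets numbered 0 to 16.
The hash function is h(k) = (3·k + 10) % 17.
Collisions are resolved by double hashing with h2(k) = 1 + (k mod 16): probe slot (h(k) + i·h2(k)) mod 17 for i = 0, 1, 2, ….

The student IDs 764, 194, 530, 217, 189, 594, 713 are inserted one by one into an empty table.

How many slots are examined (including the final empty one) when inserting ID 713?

764 hashes to 7; slot 7 is free -> place at 7.
194 hashes to 14; slot 14 is free -> place at 14.
530 hashes to 2; slot 2 is free -> place at 2.
217 hashes to 15; slot 15 is free -> place at 15.
189 hashes to 16; slot 16 is free -> place at 16.
594 hashes to 7, h2=3; 7 taken -> place at 10.
713 hashes to 7, h2=10; 7 taken -> place at 0.
Table: [713, —, 530, —, —, —, —, 764, —, —, 594, —, —, —, 194, 217, 189]

2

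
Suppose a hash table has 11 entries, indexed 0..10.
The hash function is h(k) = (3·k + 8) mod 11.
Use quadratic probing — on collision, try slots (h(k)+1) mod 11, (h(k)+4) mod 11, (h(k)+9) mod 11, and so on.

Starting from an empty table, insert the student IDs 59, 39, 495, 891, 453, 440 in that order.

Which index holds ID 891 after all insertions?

Insert 59: h=9, slot 9 empty -> index 9.
Insert 39: h=4, slot 4 empty -> index 4.
Insert 495: h=8, slot 8 empty -> index 8.
Insert 891: h=8, slots 8,9 occupied -> index 1.
Insert 453: h=3, slot 3 empty -> index 3.
Insert 440: h=8, slots 8,9,1 occupied -> index 6.
Table: [., 891, ., 453, 39, ., 440, ., 495, 59, .]

1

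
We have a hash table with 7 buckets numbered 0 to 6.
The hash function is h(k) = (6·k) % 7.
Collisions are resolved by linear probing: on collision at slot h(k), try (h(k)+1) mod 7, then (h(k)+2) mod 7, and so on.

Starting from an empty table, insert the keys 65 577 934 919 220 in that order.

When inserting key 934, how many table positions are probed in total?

65 hashes to 5; slot 5 is free -> place at 5.
577 hashes to 4; slot 4 is free -> place at 4.
934 hashes to 4; 4,5 taken -> place at 6.
919 hashes to 5; 5,6 taken -> place at 0.
220 hashes to 4; 4,5,6,0 taken -> place at 1.
Table: [919, 220, ., ., 577, 65, 934]

3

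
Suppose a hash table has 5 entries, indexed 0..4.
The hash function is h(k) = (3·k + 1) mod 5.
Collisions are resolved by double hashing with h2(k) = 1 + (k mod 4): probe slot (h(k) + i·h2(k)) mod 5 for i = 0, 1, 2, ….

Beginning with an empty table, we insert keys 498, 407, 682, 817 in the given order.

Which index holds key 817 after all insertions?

498: h=0 => slot 0
407: h=2 => slot 2
682: h=2, h2=3, probe 2,0,3 => slot 3
817: h=2, h2=2, probe 2,4 => slot 4
Table: [498, -, 407, 682, 817]

4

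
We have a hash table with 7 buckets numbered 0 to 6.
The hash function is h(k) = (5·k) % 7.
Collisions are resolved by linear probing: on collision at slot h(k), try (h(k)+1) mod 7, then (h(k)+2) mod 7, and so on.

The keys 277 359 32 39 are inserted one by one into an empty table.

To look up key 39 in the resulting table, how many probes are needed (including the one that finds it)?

Insert 277: h=6, slot 6 empty -> index 6.
Insert 359: h=3, slot 3 empty -> index 3.
Insert 32: h=6, slot 6 occupied -> index 0.
Insert 39: h=6, slots 6,0 occupied -> index 1.
Table: [32, 39, ., 359, ., ., 277]
Lookup 39: h=6, probe 6,0,1 → found at 1.

3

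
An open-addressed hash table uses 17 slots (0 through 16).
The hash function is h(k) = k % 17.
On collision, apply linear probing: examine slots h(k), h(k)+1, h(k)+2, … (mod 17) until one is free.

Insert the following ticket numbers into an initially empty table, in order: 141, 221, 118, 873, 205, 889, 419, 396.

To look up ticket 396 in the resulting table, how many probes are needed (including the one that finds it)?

141: h=5 -> slot 5
221: h=0 -> slot 0
118: h=16 -> slot 16
873: h=6 -> slot 6
205: h=1 -> slot 1
889: h=5, probe 5,6,7 -> slot 7
419: h=11 -> slot 11
396: h=5, probe 5,6,7,8 -> slot 8
Table: [221, 205, ., ., ., 141, 873, 889, 396, ., ., 419, ., ., ., ., 118]
Lookup 396: h=5, probe 5,6,7,8 → found at 8.

4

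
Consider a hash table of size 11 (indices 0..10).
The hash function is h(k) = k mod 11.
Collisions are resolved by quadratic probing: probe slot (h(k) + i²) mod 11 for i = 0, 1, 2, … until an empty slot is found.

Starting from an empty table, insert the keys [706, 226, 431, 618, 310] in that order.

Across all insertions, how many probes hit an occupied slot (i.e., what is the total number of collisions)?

Insert 706: h=2, slot 2 empty -> index 2.
Insert 226: h=6, slot 6 empty -> index 6.
Insert 431: h=2, slot 2 occupied -> index 3.
Insert 618: h=2, slots 2,3,6 occupied -> index 0.
Insert 310: h=2, slots 2,3,6,0 occupied -> index 7.
Table: [618, ., 706, 431, ., ., 226, 310, ., ., .]

8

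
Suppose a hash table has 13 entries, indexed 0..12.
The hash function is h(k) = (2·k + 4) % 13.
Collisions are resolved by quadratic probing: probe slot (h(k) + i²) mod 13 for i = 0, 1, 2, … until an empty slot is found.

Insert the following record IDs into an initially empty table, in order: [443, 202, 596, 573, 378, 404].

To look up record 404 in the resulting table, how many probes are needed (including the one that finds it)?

4

443 hashes to 6; slot 6 is free => place at 6.
202 hashes to 5; slot 5 is free => place at 5.
596 hashes to 0; slot 0 is free => place at 0.
573 hashes to 6; 6 taken => place at 7.
378 hashes to 6; 6,7 taken => place at 10.
404 hashes to 6; 6,7,10 taken => place at 2.
Table: [596, ∅, 404, ∅, ∅, 202, 443, 573, ∅, ∅, 378, ∅, ∅]
Lookup 404: h=6, probe 6,7,10,2 → found at 2.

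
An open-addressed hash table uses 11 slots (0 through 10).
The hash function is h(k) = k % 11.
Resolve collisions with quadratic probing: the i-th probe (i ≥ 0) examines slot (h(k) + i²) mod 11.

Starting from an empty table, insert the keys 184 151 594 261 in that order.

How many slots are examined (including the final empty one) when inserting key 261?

3

184: h=8 → slot 8
151: h=8, probe 8,9 → slot 9
594: h=0 → slot 0
261: h=8, probe 8,9,1 → slot 1
Table: [594, 261, _, _, _, _, _, _, 184, 151, _]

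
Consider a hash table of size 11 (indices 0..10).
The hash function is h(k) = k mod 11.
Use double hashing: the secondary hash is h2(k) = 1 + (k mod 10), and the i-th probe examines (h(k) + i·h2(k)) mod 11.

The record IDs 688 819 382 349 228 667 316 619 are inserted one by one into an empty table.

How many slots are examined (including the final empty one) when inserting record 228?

Insert 688: h=6, slot 6 empty → index 6.
Insert 819: h=5, slot 5 empty → index 5.
Insert 382: h=8, slot 8 empty → index 8.
Insert 349: h=8, h2=10, slot 8 occupied → index 7.
Insert 228: h=8, h2=9, slots 8,6 occupied → index 4.
Insert 667: h=7, h2=8, slots 7,4 occupied → index 1.
Insert 316: h=8, h2=7, slots 8,4 occupied → index 0.
Insert 619: h=3, slot 3 empty → index 3.
Table: [316, 667, ∅, 619, 228, 819, 688, 349, 382, ∅, ∅]

3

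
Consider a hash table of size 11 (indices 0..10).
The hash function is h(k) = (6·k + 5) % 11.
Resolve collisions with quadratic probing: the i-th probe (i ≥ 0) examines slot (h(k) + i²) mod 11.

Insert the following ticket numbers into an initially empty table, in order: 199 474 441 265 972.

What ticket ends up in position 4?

441

199: h=0 -> slot 0
474: h=0, probe 0,1 -> slot 1
441: h=0, probe 0,1,4 -> slot 4
265: h=0, probe 0,1,4,9 -> slot 9
972: h=7 -> slot 7
Table: [199, 474, ∅, ∅, 441, ∅, ∅, 972, ∅, 265, ∅]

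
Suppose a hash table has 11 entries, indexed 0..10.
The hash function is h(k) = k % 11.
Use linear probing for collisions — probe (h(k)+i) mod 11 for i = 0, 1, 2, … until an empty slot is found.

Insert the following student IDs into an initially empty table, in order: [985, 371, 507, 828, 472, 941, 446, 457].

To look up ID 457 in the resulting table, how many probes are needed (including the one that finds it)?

6

Insert 985: h=6, slot 6 empty => index 6.
Insert 371: h=8, slot 8 empty => index 8.
Insert 507: h=1, slot 1 empty => index 1.
Insert 828: h=3, slot 3 empty => index 3.
Insert 472: h=10, slot 10 empty => index 10.
Insert 941: h=6, slot 6 occupied => index 7.
Insert 446: h=6, slots 6,7,8 occupied => index 9.
Insert 457: h=6, slots 6,7,8,9,10 occupied => index 0.
Table: [457, 507, —, 828, —, —, 985, 941, 371, 446, 472]
Lookup 457: h=6, probe 6,7,8,9,10,0 → found at 0.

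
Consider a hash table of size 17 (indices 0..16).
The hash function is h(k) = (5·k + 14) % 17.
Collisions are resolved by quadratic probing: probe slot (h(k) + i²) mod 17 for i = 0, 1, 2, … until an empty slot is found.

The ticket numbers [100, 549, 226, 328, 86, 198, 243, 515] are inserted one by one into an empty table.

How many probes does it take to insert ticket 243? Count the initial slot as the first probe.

Insert 100: h=4, slot 4 empty => index 4.
Insert 549: h=5, slot 5 empty => index 5.
Insert 226: h=5, slot 5 occupied => index 6.
Insert 328: h=5, slots 5,6 occupied => index 9.
Insert 86: h=2, slot 2 empty => index 2.
Insert 198: h=1, slot 1 empty => index 1.
Insert 243: h=5, slots 5,6,9 occupied => index 14.
Insert 515: h=5, slots 5,6,9,14,4 occupied => index 13.
Table: [∅, 198, 86, ∅, 100, 549, 226, ∅, ∅, 328, ∅, ∅, ∅, 515, 243, ∅, ∅]

4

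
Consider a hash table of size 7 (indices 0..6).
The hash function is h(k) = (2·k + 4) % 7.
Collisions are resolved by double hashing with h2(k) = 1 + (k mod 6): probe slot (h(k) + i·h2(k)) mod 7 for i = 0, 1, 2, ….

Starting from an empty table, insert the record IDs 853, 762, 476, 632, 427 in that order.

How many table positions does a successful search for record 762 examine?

Insert 853: h=2, slot 2 empty => index 2.
Insert 762: h=2, h2=1, slot 2 occupied => index 3.
Insert 476: h=4, slot 4 empty => index 4.
Insert 632: h=1, slot 1 empty => index 1.
Insert 427: h=4, h2=2, slot 4 occupied => index 6.
Table: [_, 632, 853, 762, 476, _, 427]
Lookup 762: h=2, h2=1, probe 2,3 → found at 3.

2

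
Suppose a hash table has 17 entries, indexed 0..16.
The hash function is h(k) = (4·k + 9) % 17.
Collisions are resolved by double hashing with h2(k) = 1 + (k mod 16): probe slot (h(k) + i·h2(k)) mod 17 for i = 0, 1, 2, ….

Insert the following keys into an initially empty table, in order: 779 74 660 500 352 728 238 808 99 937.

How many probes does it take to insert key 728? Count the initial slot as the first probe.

Insert 779: h=14, slot 14 empty -> index 14.
Insert 74: h=16, slot 16 empty -> index 16.
Insert 660: h=14, h2=5, slot 14 occupied -> index 2.
Insert 500: h=3, slot 3 empty -> index 3.
Insert 352: h=6, slot 6 empty -> index 6.
Insert 728: h=14, h2=9, slots 14,6 occupied -> index 15.
Insert 238: h=9, slot 9 empty -> index 9.
Insert 808: h=11, slot 11 empty -> index 11.
Insert 99: h=14, h2=4, slot 14 occupied -> index 1.
Insert 937: h=0, slot 0 empty -> index 0.
Table: [937, 99, 660, 500, ., ., 352, ., ., 238, ., 808, ., ., 779, 728, 74]

3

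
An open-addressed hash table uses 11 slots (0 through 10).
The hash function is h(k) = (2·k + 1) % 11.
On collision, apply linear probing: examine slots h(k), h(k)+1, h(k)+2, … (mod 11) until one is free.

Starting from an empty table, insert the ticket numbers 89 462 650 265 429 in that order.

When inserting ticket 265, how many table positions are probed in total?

3

89 hashes to 3; slot 3 is free => place at 3.
462 hashes to 1; slot 1 is free => place at 1.
650 hashes to 3; 3 taken => place at 4.
265 hashes to 3; 3,4 taken => place at 5.
429 hashes to 1; 1 taken => place at 2.
Table: [∅, 462, 429, 89, 650, 265, ∅, ∅, ∅, ∅, ∅]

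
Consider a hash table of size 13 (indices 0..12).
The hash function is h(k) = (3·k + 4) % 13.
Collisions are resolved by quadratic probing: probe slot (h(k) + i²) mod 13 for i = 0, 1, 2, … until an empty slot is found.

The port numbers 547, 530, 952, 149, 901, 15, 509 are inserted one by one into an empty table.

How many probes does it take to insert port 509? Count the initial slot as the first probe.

Insert 547: h=7, slot 7 empty → index 7.
Insert 530: h=8, slot 8 empty → index 8.
Insert 952: h=0, slot 0 empty → index 0.
Insert 149: h=9, slot 9 empty → index 9.
Insert 901: h=3, slot 3 empty → index 3.
Insert 15: h=10, slot 10 empty → index 10.
Insert 509: h=10, slot 10 occupied → index 11.
Table: [952, -, -, 901, -, -, -, 547, 530, 149, 15, 509, -]

2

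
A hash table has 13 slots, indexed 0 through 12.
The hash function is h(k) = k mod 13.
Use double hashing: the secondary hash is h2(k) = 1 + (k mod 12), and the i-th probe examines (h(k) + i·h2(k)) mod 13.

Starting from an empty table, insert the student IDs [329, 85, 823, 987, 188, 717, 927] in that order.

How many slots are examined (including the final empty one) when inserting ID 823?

2

Insert 329: h=4, slot 4 empty -> index 4.
Insert 85: h=7, slot 7 empty -> index 7.
Insert 823: h=4, h2=8, slot 4 occupied -> index 12.
Insert 987: h=12, h2=4, slot 12 occupied -> index 3.
Insert 188: h=6, slot 6 empty -> index 6.
Insert 717: h=2, slot 2 empty -> index 2.
Insert 927: h=4, h2=4, slot 4 occupied -> index 8.
Table: [—, —, 717, 987, 329, —, 188, 85, 927, —, —, —, 823]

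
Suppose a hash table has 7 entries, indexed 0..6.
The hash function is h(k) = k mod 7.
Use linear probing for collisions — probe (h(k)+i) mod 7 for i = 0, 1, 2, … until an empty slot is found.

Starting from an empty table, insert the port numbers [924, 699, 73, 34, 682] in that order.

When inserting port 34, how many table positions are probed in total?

924 hashes to 0; slot 0 is free → place at 0.
699 hashes to 6; slot 6 is free → place at 6.
73 hashes to 3; slot 3 is free → place at 3.
34 hashes to 6; 6,0 taken → place at 1.
682 hashes to 3; 3 taken → place at 4.
Table: [924, 34, ., 73, 682, ., 699]

3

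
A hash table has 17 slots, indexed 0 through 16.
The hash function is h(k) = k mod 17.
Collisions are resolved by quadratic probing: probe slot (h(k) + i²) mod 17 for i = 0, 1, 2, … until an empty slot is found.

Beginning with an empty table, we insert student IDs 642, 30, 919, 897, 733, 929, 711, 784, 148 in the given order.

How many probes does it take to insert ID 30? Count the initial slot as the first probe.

2

Insert 642: h=13, slot 13 empty => index 13.
Insert 30: h=13, slot 13 occupied => index 14.
Insert 919: h=1, slot 1 empty => index 1.
Insert 897: h=13, slots 13,14 occupied => index 0.
Insert 733: h=2, slot 2 empty => index 2.
Insert 929: h=11, slot 11 empty => index 11.
Insert 711: h=14, slot 14 occupied => index 15.
Insert 784: h=2, slot 2 occupied => index 3.
Insert 148: h=12, slot 12 empty => index 12.
Table: [897, 919, 733, 784, _, _, _, _, _, _, _, 929, 148, 642, 30, 711, _]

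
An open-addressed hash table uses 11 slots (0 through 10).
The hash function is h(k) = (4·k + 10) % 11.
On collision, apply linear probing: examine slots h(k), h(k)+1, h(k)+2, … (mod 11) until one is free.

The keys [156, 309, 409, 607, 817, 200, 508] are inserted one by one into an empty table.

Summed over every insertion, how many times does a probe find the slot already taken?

11

Insert 156: h=7, slot 7 empty => index 7.
Insert 309: h=3, slot 3 empty => index 3.
Insert 409: h=7, slot 7 occupied => index 8.
Insert 607: h=7, slots 7,8 occupied => index 9.
Insert 817: h=0, slot 0 empty => index 0.
Insert 200: h=7, slots 7,8,9 occupied => index 10.
Insert 508: h=7, slots 7,8,9,10,0 occupied => index 1.
Table: [817, 508, -, 309, -, -, -, 156, 409, 607, 200]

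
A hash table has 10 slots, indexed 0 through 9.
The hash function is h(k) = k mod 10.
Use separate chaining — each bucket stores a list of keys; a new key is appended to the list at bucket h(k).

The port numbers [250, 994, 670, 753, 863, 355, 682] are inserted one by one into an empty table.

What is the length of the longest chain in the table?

250 → bucket 0
994 → bucket 4
670 → bucket 0 (collision)
753 → bucket 3
863 → bucket 3 (collision)
355 → bucket 5
682 → bucket 2
Final buckets:
0: 250 -> 670
1: -
2: 682
3: 753 -> 863
4: 994
5: 355
6: -
7: -
8: -
9: -

2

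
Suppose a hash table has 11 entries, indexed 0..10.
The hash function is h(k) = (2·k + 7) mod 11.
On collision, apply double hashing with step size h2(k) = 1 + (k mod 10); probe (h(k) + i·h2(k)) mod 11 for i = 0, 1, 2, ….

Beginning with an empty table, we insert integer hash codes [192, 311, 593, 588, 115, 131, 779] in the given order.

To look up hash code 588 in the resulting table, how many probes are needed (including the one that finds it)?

2

192 hashes to 6; slot 6 is free -> place at 6.
311 hashes to 2; slot 2 is free -> place at 2.
593 hashes to 5; slot 5 is free -> place at 5.
588 hashes to 6, h2=9; 6 taken -> place at 4.
115 hashes to 6, h2=6; 6 taken -> place at 1.
131 hashes to 5, h2=2; 5 taken -> place at 7.
779 hashes to 3; slot 3 is free -> place at 3.
Table: [_, 115, 311, 779, 588, 593, 192, 131, _, _, _]
Lookup 588: h=6, h2=9, probe 6,4 → found at 4.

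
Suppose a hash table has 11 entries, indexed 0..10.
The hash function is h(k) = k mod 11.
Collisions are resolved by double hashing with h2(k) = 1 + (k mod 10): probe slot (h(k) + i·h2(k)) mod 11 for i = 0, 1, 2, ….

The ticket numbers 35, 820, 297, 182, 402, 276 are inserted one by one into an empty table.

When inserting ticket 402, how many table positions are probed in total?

3

35: h=2 → slot 2
820: h=6 → slot 6
297: h=0 → slot 0
182: h=6, h2=3, probe 6,9 → slot 9
402: h=6, h2=3, probe 6,9,1 → slot 1
276: h=1, h2=7, probe 1,8 → slot 8
Table: [297, 402, 35, ∅, ∅, ∅, 820, ∅, 276, 182, ∅]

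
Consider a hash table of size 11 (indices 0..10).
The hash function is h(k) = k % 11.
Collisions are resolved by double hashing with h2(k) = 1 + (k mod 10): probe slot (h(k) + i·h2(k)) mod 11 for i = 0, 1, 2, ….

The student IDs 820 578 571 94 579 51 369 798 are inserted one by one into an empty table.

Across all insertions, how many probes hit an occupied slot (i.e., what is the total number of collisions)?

Insert 820: h=6, slot 6 empty → index 6.
Insert 578: h=6, h2=9, slot 6 occupied → index 4.
Insert 571: h=10, slot 10 empty → index 10.
Insert 94: h=6, h2=5, slot 6 occupied → index 0.
Insert 579: h=7, slot 7 empty → index 7.
Insert 51: h=7, h2=2, slot 7 occupied → index 9.
Insert 369: h=6, h2=10, slot 6 occupied → index 5.
Insert 798: h=6, h2=9, slots 6,4 occupied → index 2.
Table: [94, _, 798, _, 578, 369, 820, 579, _, 51, 571]

6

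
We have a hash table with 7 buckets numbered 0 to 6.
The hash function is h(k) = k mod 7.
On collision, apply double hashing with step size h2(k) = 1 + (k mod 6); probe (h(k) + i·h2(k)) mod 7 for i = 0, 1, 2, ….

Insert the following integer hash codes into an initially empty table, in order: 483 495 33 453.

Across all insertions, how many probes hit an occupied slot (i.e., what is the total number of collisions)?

3

483 hashes to 0; slot 0 is free => place at 0.
495 hashes to 5; slot 5 is free => place at 5.
33 hashes to 5, h2=4; 5 taken => place at 2.
453 hashes to 5, h2=4; 5,2 taken => place at 6.
Table: [483, ∅, 33, ∅, ∅, 495, 453]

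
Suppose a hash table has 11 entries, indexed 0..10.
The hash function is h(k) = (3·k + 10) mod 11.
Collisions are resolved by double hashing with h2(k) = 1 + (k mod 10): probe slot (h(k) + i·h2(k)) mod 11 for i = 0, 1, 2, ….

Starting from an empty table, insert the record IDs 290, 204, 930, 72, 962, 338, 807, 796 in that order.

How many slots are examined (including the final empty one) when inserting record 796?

Insert 290: h=0, slot 0 empty → index 0.
Insert 204: h=6, slot 6 empty → index 6.
Insert 930: h=6, h2=1, slot 6 occupied → index 7.
Insert 72: h=6, h2=3, slot 6 occupied → index 9.
Insert 962: h=3, slot 3 empty → index 3.
Insert 338: h=1, slot 1 empty → index 1.
Insert 807: h=0, h2=8, slot 0 occupied → index 8.
Insert 796: h=0, h2=7, slots 0,7,3 occupied → index 10.
Table: [290, 338, _, 962, _, _, 204, 930, 807, 72, 796]

4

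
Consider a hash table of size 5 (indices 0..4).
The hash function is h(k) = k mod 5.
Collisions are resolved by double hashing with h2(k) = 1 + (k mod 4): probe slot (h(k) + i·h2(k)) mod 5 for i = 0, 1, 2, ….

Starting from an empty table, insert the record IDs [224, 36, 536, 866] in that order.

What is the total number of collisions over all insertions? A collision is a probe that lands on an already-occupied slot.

Insert 224: h=4, slot 4 empty => index 4.
Insert 36: h=1, slot 1 empty => index 1.
Insert 536: h=1, h2=1, slot 1 occupied => index 2.
Insert 866: h=1, h2=3, slots 1,4,2 occupied => index 0.
Table: [866, 36, 536, ∅, 224]

4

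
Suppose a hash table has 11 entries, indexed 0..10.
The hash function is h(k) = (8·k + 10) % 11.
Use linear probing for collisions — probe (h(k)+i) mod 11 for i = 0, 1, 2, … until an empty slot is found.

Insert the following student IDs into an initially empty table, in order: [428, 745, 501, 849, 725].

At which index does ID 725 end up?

428: h=2 → slot 2
745: h=8 → slot 8
501: h=3 → slot 3
849: h=4 → slot 4
725: h=2, probe 2,3,4,5 → slot 5
Table: [., ., 428, 501, 849, 725, ., ., 745, ., .]

5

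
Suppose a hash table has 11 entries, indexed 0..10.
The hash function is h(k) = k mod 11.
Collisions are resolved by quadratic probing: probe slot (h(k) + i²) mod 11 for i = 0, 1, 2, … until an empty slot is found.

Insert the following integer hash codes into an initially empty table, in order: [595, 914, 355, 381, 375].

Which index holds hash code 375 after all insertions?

Insert 595: h=1, slot 1 empty → index 1.
Insert 914: h=1, slot 1 occupied → index 2.
Insert 355: h=3, slot 3 empty → index 3.
Insert 381: h=7, slot 7 empty → index 7.
Insert 375: h=1, slots 1,2 occupied → index 5.
Table: [., 595, 914, 355, ., 375, ., 381, ., ., .]

5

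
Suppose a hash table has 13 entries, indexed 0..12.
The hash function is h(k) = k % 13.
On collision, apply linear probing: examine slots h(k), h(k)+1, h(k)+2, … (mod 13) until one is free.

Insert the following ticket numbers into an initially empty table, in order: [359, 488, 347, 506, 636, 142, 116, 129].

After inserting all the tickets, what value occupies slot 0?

359 hashes to 8; slot 8 is free -> place at 8.
488 hashes to 7; slot 7 is free -> place at 7.
347 hashes to 9; slot 9 is free -> place at 9.
506 hashes to 12; slot 12 is free -> place at 12.
636 hashes to 12; 12 taken -> place at 0.
142 hashes to 12; 12,0 taken -> place at 1.
116 hashes to 12; 12,0,1 taken -> place at 2.
129 hashes to 12; 12,0,1,2 taken -> place at 3.
Table: [636, 142, 116, 129, —, —, —, 488, 359, 347, —, —, 506]

636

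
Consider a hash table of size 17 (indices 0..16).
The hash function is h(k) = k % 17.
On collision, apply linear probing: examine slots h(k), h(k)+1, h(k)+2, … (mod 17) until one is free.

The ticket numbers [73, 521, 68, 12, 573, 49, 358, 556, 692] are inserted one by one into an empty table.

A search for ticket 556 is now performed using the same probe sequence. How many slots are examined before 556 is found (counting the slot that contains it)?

73: h=5 → slot 5
521: h=11 → slot 11
68: h=0 → slot 0
12: h=12 → slot 12
573: h=12, probe 12,13 → slot 13
49: h=15 → slot 15
358: h=1 → slot 1
556: h=12, probe 12,13,14 → slot 14
692: h=12, probe 12,13,14,15,16 → slot 16
Table: [68, 358, -, -, -, 73, -, -, -, -, -, 521, 12, 573, 556, 49, 692]
Lookup 556: h=12, probe 12,13,14 → found at 14.

3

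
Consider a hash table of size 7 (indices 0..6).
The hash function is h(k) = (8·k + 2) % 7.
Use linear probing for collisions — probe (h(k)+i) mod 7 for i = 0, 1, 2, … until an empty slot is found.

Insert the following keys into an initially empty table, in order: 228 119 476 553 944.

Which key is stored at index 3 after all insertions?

476

Insert 228: h=6, slot 6 empty -> index 6.
Insert 119: h=2, slot 2 empty -> index 2.
Insert 476: h=2, slot 2 occupied -> index 3.
Insert 553: h=2, slots 2,3 occupied -> index 4.
Insert 944: h=1, slot 1 empty -> index 1.
Table: [∅, 944, 119, 476, 553, ∅, 228]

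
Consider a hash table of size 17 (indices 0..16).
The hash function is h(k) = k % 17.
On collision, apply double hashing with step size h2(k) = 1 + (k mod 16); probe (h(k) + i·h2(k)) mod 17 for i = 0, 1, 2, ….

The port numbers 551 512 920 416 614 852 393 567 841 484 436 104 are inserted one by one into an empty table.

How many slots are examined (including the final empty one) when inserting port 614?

Insert 551: h=7, slot 7 empty → index 7.
Insert 512: h=2, slot 2 empty → index 2.
Insert 920: h=2, h2=9, slot 2 occupied → index 11.
Insert 416: h=8, slot 8 empty → index 8.
Insert 614: h=2, h2=7, slot 2 occupied → index 9.
Insert 852: h=2, h2=5, slots 2,7 occupied → index 12.
Insert 393: h=2, h2=10, slots 2,12 occupied → index 5.
Insert 567: h=6, slot 6 empty → index 6.
Insert 841: h=8, h2=10, slot 8 occupied → index 1.
Insert 484: h=8, h2=5, slot 8 occupied → index 13.
Insert 436: h=11, h2=5, slot 11 occupied → index 16.
Insert 104: h=2, h2=9, slots 2,11 occupied → index 3.
Table: [., 841, 512, 104, ., 393, 567, 551, 416, 614, ., 920, 852, 484, ., ., 436]

2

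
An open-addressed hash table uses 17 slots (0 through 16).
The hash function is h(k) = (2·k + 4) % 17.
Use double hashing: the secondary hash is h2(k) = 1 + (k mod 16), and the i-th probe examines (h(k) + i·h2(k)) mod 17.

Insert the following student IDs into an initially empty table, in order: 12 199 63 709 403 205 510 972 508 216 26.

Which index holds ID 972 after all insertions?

12: h=11 → slot 11
199: h=11, h2=8, probe 11,2 → slot 2
63: h=11, h2=16, probe 11,10 → slot 10
709: h=11, h2=6, probe 11,0 → slot 0
403: h=11, h2=4, probe 11,15 → slot 15
205: h=6 → slot 6
510: h=4 → slot 4
972: h=10, h2=13, probe 10,6,2,15,11,7 → slot 7
508: h=0, h2=13, probe 0,13 → slot 13
216: h=11, h2=9, probe 11,3 → slot 3
26: h=5 → slot 5
Table: [709, -, 199, 216, 510, 26, 205, 972, -, -, 63, 12, -, 508, -, 403, -]

7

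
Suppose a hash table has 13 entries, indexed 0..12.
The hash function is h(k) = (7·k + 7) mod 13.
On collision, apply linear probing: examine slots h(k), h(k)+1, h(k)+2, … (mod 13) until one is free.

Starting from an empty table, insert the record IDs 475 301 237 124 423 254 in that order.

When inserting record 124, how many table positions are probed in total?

475 hashes to 4; slot 4 is free -> place at 4.
301 hashes to 8; slot 8 is free -> place at 8.
237 hashes to 2; slot 2 is free -> place at 2.
124 hashes to 4; 4 taken -> place at 5.
423 hashes to 4; 4,5 taken -> place at 6.
254 hashes to 4; 4,5,6 taken -> place at 7.
Table: [_, _, 237, _, 475, 124, 423, 254, 301, _, _, _, _]

2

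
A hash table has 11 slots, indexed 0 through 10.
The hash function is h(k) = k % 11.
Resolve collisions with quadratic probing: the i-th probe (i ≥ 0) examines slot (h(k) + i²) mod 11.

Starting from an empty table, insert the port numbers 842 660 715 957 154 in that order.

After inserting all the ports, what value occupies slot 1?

715

842: h=6 → slot 6
660: h=0 → slot 0
715: h=0, probe 0,1 → slot 1
957: h=0, probe 0,1,4 → slot 4
154: h=0, probe 0,1,4,9 → slot 9
Table: [660, 715, ., ., 957, ., 842, ., ., 154, .]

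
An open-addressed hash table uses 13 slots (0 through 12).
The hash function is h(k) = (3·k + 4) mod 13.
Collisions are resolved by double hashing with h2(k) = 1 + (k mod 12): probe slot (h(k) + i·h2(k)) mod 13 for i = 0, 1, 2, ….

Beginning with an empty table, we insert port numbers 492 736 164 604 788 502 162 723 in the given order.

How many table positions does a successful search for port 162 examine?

3

492 hashes to 11; slot 11 is free -> place at 11.
736 hashes to 2; slot 2 is free -> place at 2.
164 hashes to 2, h2=9; 2,11 taken -> place at 7.
604 hashes to 9; slot 9 is free -> place at 9.
788 hashes to 2, h2=9; 2,11,7 taken -> place at 3.
502 hashes to 2, h2=11; 2 taken -> place at 0.
162 hashes to 9, h2=7; 9,3 taken -> place at 10.
723 hashes to 2, h2=4; 2 taken -> place at 6.
Table: [502, —, 736, 788, —, —, 723, 164, —, 604, 162, 492, —]
Lookup 162: h=9, h2=7, probe 9,3,10 → found at 10.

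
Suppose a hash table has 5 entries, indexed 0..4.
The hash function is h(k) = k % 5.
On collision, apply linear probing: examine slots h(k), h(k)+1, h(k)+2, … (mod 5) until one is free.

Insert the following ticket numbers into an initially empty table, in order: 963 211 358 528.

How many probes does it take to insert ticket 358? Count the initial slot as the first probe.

2

963 hashes to 3; slot 3 is free → place at 3.
211 hashes to 1; slot 1 is free → place at 1.
358 hashes to 3; 3 taken → place at 4.
528 hashes to 3; 3,4 taken → place at 0.
Table: [528, 211, —, 963, 358]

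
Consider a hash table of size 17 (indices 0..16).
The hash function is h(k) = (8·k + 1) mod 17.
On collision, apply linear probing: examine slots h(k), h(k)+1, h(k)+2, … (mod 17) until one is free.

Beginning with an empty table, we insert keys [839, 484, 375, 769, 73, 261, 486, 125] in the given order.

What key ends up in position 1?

125

839: h=15 => slot 15
484: h=14 => slot 14
375: h=9 => slot 9
769: h=16 => slot 16
73: h=7 => slot 7
261: h=15, probe 15,16,0 => slot 0
486: h=13 => slot 13
125: h=15, probe 15,16,0,1 => slot 1
Table: [261, 125, ∅, ∅, ∅, ∅, ∅, 73, ∅, 375, ∅, ∅, ∅, 486, 484, 839, 769]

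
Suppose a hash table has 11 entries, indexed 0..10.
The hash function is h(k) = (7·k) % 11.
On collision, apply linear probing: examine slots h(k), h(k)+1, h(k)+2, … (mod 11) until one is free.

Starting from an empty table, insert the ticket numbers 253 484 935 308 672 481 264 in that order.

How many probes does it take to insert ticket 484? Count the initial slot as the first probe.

2

253 hashes to 0; slot 0 is free → place at 0.
484 hashes to 0; 0 taken → place at 1.
935 hashes to 0; 0,1 taken → place at 2.
308 hashes to 0; 0,1,2 taken → place at 3.
672 hashes to 7; slot 7 is free → place at 7.
481 hashes to 1; 1,2,3 taken → place at 4.
264 hashes to 0; 0,1,2,3,4 taken → place at 5.
Table: [253, 484, 935, 308, 481, 264, _, 672, _, _, _]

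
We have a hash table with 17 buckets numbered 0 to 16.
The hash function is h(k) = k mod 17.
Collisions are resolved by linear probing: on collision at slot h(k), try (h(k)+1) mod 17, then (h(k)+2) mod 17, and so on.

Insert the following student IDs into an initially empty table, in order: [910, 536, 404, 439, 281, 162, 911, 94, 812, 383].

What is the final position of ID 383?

Insert 910: h=9, slot 9 empty → index 9.
Insert 536: h=9, slot 9 occupied → index 10.
Insert 404: h=13, slot 13 empty → index 13.
Insert 439: h=14, slot 14 empty → index 14.
Insert 281: h=9, slots 9,10 occupied → index 11.
Insert 162: h=9, slots 9,10,11 occupied → index 12.
Insert 911: h=10, slots 10,11,12,13,14 occupied → index 15.
Insert 94: h=9, slots 9,10,11,12,13,14,15 occupied → index 16.
Insert 812: h=13, slots 13,14,15,16 occupied → index 0.
Insert 383: h=9, slots 9,10,11,12,13,14,15,16,0 occupied → index 1.
Table: [812, 383, _, _, _, _, _, _, _, 910, 536, 281, 162, 404, 439, 911, 94]

1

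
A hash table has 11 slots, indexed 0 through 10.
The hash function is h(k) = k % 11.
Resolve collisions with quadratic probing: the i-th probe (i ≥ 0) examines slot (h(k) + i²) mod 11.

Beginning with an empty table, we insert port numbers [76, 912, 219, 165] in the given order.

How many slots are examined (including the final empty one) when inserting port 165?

Insert 76: h=10, slot 10 empty → index 10.
Insert 912: h=10, slot 10 occupied → index 0.
Insert 219: h=10, slots 10,0 occupied → index 3.
Insert 165: h=0, slot 0 occupied → index 1.
Table: [912, 165, —, 219, —, —, —, —, —, —, 76]

2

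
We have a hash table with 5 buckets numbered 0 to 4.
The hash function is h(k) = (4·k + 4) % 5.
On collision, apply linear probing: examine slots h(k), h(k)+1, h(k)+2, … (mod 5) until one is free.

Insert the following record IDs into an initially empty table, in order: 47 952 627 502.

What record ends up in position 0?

502

Insert 47: h=2, slot 2 empty => index 2.
Insert 952: h=2, slot 2 occupied => index 3.
Insert 627: h=2, slots 2,3 occupied => index 4.
Insert 502: h=2, slots 2,3,4 occupied => index 0.
Table: [502, _, 47, 952, 627]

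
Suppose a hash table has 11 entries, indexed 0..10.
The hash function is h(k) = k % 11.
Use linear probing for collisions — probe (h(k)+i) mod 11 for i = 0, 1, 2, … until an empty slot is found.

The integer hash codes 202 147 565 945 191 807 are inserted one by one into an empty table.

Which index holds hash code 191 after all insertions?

202 hashes to 4; slot 4 is free -> place at 4.
147 hashes to 4; 4 taken -> place at 5.
565 hashes to 4; 4,5 taken -> place at 6.
945 hashes to 10; slot 10 is free -> place at 10.
191 hashes to 4; 4,5,6 taken -> place at 7.
807 hashes to 4; 4,5,6,7 taken -> place at 8.
Table: [-, -, -, -, 202, 147, 565, 191, 807, -, 945]

7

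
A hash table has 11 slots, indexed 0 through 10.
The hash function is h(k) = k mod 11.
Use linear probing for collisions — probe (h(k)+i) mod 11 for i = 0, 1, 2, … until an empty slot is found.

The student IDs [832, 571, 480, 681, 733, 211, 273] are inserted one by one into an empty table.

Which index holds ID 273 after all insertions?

832 hashes to 7; slot 7 is free => place at 7.
571 hashes to 10; slot 10 is free => place at 10.
480 hashes to 7; 7 taken => place at 8.
681 hashes to 10; 10 taken => place at 0.
733 hashes to 7; 7,8 taken => place at 9.
211 hashes to 2; slot 2 is free => place at 2.
273 hashes to 9; 9,10,0 taken => place at 1.
Table: [681, 273, 211, —, —, —, —, 832, 480, 733, 571]

1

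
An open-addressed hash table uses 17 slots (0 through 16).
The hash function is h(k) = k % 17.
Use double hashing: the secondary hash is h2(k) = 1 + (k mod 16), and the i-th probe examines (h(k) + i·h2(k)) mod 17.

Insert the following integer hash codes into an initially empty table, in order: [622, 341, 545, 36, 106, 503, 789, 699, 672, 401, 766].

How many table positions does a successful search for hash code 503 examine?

Insert 622: h=10, slot 10 empty → index 10.
Insert 341: h=1, slot 1 empty → index 1.
Insert 545: h=1, h2=2, slot 1 occupied → index 3.
Insert 36: h=2, slot 2 empty → index 2.
Insert 106: h=4, slot 4 empty → index 4.
Insert 503: h=10, h2=8, slots 10,1 occupied → index 9.
Insert 789: h=7, slot 7 empty → index 7.
Insert 699: h=2, h2=12, slot 2 occupied → index 14.
Insert 672: h=9, h2=1, slots 9,10 occupied → index 11.
Insert 401: h=10, h2=2, slot 10 occupied → index 12.
Insert 766: h=1, h2=15, slot 1 occupied → index 16.
Table: [∅, 341, 36, 545, 106, ∅, ∅, 789, ∅, 503, 622, 672, 401, ∅, 699, ∅, 766]
Lookup 503: h=10, h2=8, probe 10,1,9 → found at 9.

3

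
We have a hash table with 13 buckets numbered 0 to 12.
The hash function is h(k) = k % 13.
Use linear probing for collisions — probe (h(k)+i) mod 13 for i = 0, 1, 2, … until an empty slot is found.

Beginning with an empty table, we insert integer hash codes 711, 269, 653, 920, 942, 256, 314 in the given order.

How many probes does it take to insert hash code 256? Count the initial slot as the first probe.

Insert 711: h=9, slot 9 empty -> index 9.
Insert 269: h=9, slot 9 occupied -> index 10.
Insert 653: h=3, slot 3 empty -> index 3.
Insert 920: h=10, slot 10 occupied -> index 11.
Insert 942: h=6, slot 6 empty -> index 6.
Insert 256: h=9, slots 9,10,11 occupied -> index 12.
Insert 314: h=2, slot 2 empty -> index 2.
Table: [_, _, 314, 653, _, _, 942, _, _, 711, 269, 920, 256]

4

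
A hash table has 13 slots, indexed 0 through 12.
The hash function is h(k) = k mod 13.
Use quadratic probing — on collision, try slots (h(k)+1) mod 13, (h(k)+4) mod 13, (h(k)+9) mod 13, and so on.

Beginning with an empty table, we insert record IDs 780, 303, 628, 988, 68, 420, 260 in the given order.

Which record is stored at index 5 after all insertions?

Insert 780: h=0, slot 0 empty => index 0.
Insert 303: h=4, slot 4 empty => index 4.
Insert 628: h=4, slot 4 occupied => index 5.
Insert 988: h=0, slot 0 occupied => index 1.
Insert 68: h=3, slot 3 empty => index 3.
Insert 420: h=4, slots 4,5 occupied => index 8.
Insert 260: h=0, slots 0,1,4 occupied => index 9.
Table: [780, 988, ., 68, 303, 628, ., ., 420, 260, ., ., .]

628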